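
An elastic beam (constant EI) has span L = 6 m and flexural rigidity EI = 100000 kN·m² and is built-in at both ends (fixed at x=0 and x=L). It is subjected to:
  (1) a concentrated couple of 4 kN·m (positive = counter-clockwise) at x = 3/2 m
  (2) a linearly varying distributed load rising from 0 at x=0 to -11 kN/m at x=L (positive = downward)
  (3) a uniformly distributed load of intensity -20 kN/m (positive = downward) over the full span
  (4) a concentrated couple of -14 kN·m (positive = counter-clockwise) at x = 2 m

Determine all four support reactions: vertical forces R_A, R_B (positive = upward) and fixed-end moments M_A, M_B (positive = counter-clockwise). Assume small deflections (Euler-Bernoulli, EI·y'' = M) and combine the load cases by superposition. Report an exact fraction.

R_A = -13007/180 kN, M_A = -1479/20 kN·m, R_B = -14533/180 kN, M_B = 4583/60 kN·m

Load 1 — applied couple M₀=4 kN·m at a=3/2 m (b=L-a=9/2):
  R_A = 6M₀ab/L³ = 6·4·(3/2)·(9/2)/6³ = 3/4 kN
  M_A = M₀b(2a-b)/L² = 4·(9/2)·(2·(3/2)-(9/2))/6² = -3/4 kN·m
  R_B = -6M₀ab/L³ = -6·4·(3/2)·(9/2)/6³ = -3/4 kN
  M_B = M₀a(2b-a)/L² = 4·(3/2)·(2·(9/2)-(3/2))/6² = 5/4 kN·m
Load 2 — triangular load w₀=-11 kN/m (0→w₀ over full span):
  R_A = 3w₀L/20 = 3·(-11)·6/20 = -99/10 kN
  M_A = w₀L²/30 = (-11)·6²/30 = -66/5 kN·m
  R_B = 7w₀L/20 = 7·(-11)·6/20 = -231/10 kN
  M_B = -w₀L²/20 = -(-11)·6²/20 = 99/5 kN·m
Load 3 — uniform load w=-20 kN/m over full span:
  R_A = wL/2 = (-20)·6/2 = -60 kN
  M_A = wL²/12 = (-20)·6²/12 = -60 kN·m
  R_B = wL/2 = (-20)·6/2 = -60 kN
  M_B = -wL²/12 = -(-20)·6²/12 = 60 kN·m
Load 4 — applied couple M₀=-14 kN·m at a=2 m (b=L-a=4):
  R_A = 6M₀ab/L³ = 6·(-14)·2·4/6³ = -28/9 kN
  M_A = M₀b(2a-b)/L² = (-14)·4·(2·2-4)/6² = 0 kN·m
  R_B = -6M₀ab/L³ = -6·(-14)·2·4/6³ = 28/9 kN
  M_B = M₀a(2b-a)/L² = (-14)·2·(2·4-2)/6² = -14/3 kN·m
Superposition: R_A = -13007/180 kN, M_A = -1479/20 kN·m, R_B = -14533/180 kN, M_B = 4583/60 kN·m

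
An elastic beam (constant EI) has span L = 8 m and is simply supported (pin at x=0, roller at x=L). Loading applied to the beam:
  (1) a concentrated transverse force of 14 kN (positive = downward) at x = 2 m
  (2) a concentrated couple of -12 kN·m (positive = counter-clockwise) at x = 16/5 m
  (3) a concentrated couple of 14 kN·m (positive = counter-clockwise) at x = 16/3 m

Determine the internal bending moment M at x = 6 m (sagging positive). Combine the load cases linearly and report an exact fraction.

Load 1 — point force P=14 kN at a=2 m (b=L-a=6):
  M_1 = Pa(L-x)/L  [x>a] = 14·2·(8-6)/8 = 7 kN·m
Load 2 — applied couple M₀=-12 kN·m at a=16/5 m (b=L-a=24/5):
  M_2 = M₀x/L - M₀  [x>a] = (-12)·6/8 - (-12) = 3 kN·m
Load 3 — applied couple M₀=14 kN·m at a=16/3 m (b=L-a=8/3):
  M_3 = M₀x/L - M₀  [x>a] = 14·6/8 - 14 = -7/2 kN·m
Superposition: M = Σ M_i = 13/2 kN·m ≈ 6.500000 kN·m

M(6) = 13/2 kN·m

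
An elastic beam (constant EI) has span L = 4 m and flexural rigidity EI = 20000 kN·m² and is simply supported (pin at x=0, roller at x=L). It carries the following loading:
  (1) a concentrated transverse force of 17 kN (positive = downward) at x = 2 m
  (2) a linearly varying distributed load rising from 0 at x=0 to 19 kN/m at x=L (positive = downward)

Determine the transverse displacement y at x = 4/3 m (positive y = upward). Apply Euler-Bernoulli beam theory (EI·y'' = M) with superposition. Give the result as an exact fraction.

Load 1 — point force P=17 kN at a=2 m (b=L-a=2):
  y_1 = -Pbx(L²-b²-x²)/(6LEI)  [x≤a] = -17·2·(4/3)·(4²-2²-(4/3)²)/(6·4·20000) = -391/405000 m
Load 2 — triangular load w₀=19 kN/m (0→w₀ over full span):
  y_2 = -w₀x(7L⁴-10L²x²+3x⁴)/(360LEI) = -19·(4/3)·(7·4⁴-10·4²·(4/3)²+3·(4/3)⁴)/(360·4·20000) = -608/455625 m
Superposition: y = Σ y_i = -8383/3645000 m ≈ -0.002300 m

y(4/3) = -8383/3645000 m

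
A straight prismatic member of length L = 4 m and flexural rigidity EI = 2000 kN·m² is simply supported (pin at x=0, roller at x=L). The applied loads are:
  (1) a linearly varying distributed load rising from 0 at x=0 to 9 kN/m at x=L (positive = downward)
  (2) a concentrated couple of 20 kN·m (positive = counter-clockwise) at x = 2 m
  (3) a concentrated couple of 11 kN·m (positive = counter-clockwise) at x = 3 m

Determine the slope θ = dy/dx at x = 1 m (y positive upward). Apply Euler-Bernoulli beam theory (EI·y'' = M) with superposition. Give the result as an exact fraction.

θ(1) = -6581/960000 rad

Load 1 — triangular load w₀=9 kN/m (0→w₀ over full span):
  θ_1 = -w₀(7L⁴-30L²x²+15x⁴)/(360LEI) = -9·(7·4⁴-30·4²·1²+15·1⁴)/(360·4·2000) = -1327/320000 rad
Load 2 — applied couple M₀=20 kN·m at a=2 m (b=L-a=2):
  θ_2 = (M₀x²/(2L)+C₁)/EI  [x≤a] with C₁=M₀(3b²-L²)/(6L)=-10/3 = (20·1²/(2·4)+(-10/3))/2000 = -1/2400 rad
Load 3 — applied couple M₀=11 kN·m at a=3 m (b=L-a=1):
  θ_3 = (M₀x²/(2L)+C₁)/EI  [x≤a] with C₁=M₀(3b²-L²)/(6L)=-143/24 = (11·1²/(2·4)+(-143/24))/2000 = -11/4800 rad
Superposition: θ = Σ θ_i = -6581/960000 rad ≈ -0.006855 rad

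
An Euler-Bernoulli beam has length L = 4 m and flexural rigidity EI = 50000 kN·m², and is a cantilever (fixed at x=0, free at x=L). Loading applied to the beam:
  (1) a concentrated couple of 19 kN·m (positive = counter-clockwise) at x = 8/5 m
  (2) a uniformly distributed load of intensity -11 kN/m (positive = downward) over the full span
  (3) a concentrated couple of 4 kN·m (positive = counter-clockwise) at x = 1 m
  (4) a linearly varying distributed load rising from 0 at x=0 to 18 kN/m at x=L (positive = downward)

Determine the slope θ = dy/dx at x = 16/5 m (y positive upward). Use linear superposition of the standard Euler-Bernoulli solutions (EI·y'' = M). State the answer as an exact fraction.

θ(16/5) = 3869/23437500 rad

Load 1 — applied couple M₀=19 kN·m at a=8/5 m (b=L-a=12/5):
  θ_1 = M₀a/EI  [x>a] = 19·(8/5)/50000 = 19/31250 rad
Load 2 — uniform load w=-11 kN/m over full span:
  θ_2 = -wx(x²-3Lx+3L²)/(6EI) = -(-11)·(16/5)·((16/5)²-3·4·(16/5)+3·4²)/(6·50000) = 2728/1171875 rad
Load 3 — applied couple M₀=4 kN·m at a=1 m (b=L-a=3):
  θ_3 = M₀a/EI  [x>a] = 4·1/50000 = 1/12500 rad
Load 4 — triangular load w₀=18 kN/m (0→w₀ over full span):
  θ_4 = (w₀Lx²/4-w₀L²x/3-w₀x⁴/(24L))/EI = (18·4·(16/5)²/4-18·4²·(16/5)/3-18·(16/5)⁴/(24·4))/50000 = -5568/1953125 rad
Superposition: θ = Σ θ_i = 3869/23437500 rad ≈ 0.000165 rad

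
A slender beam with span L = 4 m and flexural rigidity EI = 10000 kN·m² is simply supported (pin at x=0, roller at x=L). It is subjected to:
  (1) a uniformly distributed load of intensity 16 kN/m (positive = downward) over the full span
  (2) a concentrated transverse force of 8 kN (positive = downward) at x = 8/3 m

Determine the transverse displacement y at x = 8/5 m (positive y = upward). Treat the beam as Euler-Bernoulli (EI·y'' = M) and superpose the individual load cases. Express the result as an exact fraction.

Load 1 — uniform load w=16 kN/m over full span:
  y_1 = -wx(L³-2Lx²+x³)/(24EI) = -16·(8/5)·(4³-2·4·(8/5)²+(8/5)³)/(24·10000) = -1984/390625 m
Load 2 — point force P=8 kN at a=8/3 m (b=L-a=4/3):
  y_2 = -Pbx(L²-b²-x²)/(6LEI)  [x≤a] = -8·(4/3)·(8/5)·(4²-(4/3)²-(8/5)²)/(6·4·10000) = -5248/6328125 m
Superposition: y = Σ y_i = -186944/31640625 m ≈ -0.005908 m

y(8/5) = -186944/31640625 m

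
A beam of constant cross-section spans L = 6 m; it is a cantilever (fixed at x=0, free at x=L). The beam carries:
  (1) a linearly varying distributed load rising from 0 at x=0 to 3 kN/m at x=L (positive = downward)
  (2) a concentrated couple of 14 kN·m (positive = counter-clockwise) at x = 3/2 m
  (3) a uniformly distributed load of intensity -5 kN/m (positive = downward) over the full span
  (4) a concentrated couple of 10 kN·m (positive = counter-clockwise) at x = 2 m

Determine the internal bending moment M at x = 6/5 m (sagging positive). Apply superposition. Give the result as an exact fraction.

Load 1 — triangular load w₀=3 kN/m (0→w₀ over full span):
  M_1 = w₀Lx/2 - w₀L²/3 - w₀x³/(6L) = 3·6·(6/5)/2 - 3·6²/3 - 3·(6/5)³/(6·6) = -3168/125 kN·m
Load 2 — applied couple M₀=14 kN·m at a=3/2 m (b=L-a=9/2):
  M_2 = M₀  [x≤a] = 14 = 14 kN·m
Load 3 — uniform load w=-5 kN/m over full span:
  M_3 = -w(L-x)²/2 = -(-5)·(6-(6/5))²/2 = 288/5 kN·m
Load 4 — applied couple M₀=10 kN·m at a=2 m (b=L-a=4):
  M_4 = M₀  [x≤a] = 10 = 10 kN·m
Superposition: M = Σ M_i = 7032/125 kN·m ≈ 56.256000 kN·m

M(6/5) = 7032/125 kN·m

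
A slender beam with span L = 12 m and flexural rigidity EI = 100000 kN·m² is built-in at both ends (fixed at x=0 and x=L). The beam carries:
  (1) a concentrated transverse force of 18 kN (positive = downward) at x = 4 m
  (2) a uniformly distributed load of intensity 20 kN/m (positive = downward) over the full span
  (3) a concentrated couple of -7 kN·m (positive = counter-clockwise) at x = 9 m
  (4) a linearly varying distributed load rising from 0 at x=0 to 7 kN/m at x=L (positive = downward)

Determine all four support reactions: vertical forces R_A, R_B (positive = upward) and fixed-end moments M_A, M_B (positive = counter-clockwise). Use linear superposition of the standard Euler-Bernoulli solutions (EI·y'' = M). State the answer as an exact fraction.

R_A = 69733/480 kN, M_A = 24273/80 kN·m, R_B = 74267/480 kN, M_B = -24407/80 kN·m

Load 1 — point force P=18 kN at a=4 m (b=L-a=8):
  R_A = Pb²(3a+b)/L³ = 18·8²·(3·4+8)/12³ = 40/3 kN
  M_A = Pab²/L² = 18·4·8²/12² = 32 kN·m
  R_B = Pa²(a+3b)/L³ = 18·4²·(4+3·8)/12³ = 14/3 kN
  M_B = -Pa²b/L² = -18·4²·8/12² = -16 kN·m
Load 2 — uniform load w=20 kN/m over full span:
  R_A = wL/2 = 20·12/2 = 120 kN
  M_A = wL²/12 = 20·12²/12 = 240 kN·m
  R_B = wL/2 = 20·12/2 = 120 kN
  M_B = -wL²/12 = -20·12²/12 = -240 kN·m
Load 3 — applied couple M₀=-7 kN·m at a=9 m (b=L-a=3):
  R_A = 6M₀ab/L³ = 6·(-7)·9·3/12³ = -21/32 kN
  M_A = M₀b(2a-b)/L² = (-7)·3·(2·9-3)/12² = -35/16 kN·m
  R_B = -6M₀ab/L³ = -6·(-7)·9·3/12³ = 21/32 kN
  M_B = M₀a(2b-a)/L² = (-7)·9·(2·3-9)/12² = 21/16 kN·m
Load 4 — triangular load w₀=7 kN/m (0→w₀ over full span):
  R_A = 3w₀L/20 = 3·7·12/20 = 63/5 kN
  M_A = w₀L²/30 = 7·12²/30 = 168/5 kN·m
  R_B = 7w₀L/20 = 7·7·12/20 = 147/5 kN
  M_B = -w₀L²/20 = -7·12²/20 = -252/5 kN·m
Superposition: R_A = 69733/480 kN, M_A = 24273/80 kN·m, R_B = 74267/480 kN, M_B = -24407/80 kN·m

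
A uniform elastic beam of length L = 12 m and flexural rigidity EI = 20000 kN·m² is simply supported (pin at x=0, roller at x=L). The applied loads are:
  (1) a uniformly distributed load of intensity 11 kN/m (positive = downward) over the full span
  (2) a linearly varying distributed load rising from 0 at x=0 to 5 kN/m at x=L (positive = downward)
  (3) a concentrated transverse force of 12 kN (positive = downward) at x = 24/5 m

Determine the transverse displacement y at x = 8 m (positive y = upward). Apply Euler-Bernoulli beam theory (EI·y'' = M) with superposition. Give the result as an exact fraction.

Load 1 — uniform load w=11 kN/m over full span:
  y_1 = -wx(L³-2Lx²+x³)/(24EI) = -11·8·(12³-2·12·8²+8³)/(24·20000) = -242/1875 m
Load 2 — triangular load w₀=5 kN/m (0→w₀ over full span):
  y_2 = -w₀x(7L⁴-10L²x²+3x⁴)/(360LEI) = -5·8·(7·12⁴-10·12²·8²+3·8⁴)/(360·12·20000) = -34/1125 m
Load 3 — point force P=12 kN at a=24/5 m (b=L-a=36/5):
  y_3 = -Pa(L-x)(2Lx-a²-x²)/(6LEI)  [x>a] = -12·(24/5)·(12-8)·(2·12·8-(24/5)²-8²)/(6·12·20000) = -1312/78125 m
Superposition: y = Σ y_i = -123808/703125 m ≈ -0.176082 m

y(8) = -123808/703125 m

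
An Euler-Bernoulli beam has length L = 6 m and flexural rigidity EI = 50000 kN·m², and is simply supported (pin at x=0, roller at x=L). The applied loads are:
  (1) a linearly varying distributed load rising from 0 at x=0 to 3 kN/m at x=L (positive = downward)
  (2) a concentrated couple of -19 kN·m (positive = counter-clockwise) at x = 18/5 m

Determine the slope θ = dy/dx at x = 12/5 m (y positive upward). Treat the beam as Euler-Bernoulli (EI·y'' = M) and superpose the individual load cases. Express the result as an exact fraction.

θ(12/5) = -152/1953125 rad

Load 1 — triangular load w₀=3 kN/m (0→w₀ over full span):
  θ_1 = -w₀(7L⁴-30L²x²+15x⁴)/(360LEI) = -3·(7·6⁴-30·6²·(12/5)²+15·(12/5)⁴)/(360·6·50000) = -2907/31250000 rad
Load 2 — applied couple M₀=-19 kN·m at a=18/5 m (b=L-a=12/5):
  θ_2 = (M₀x²/(2L)+C₁)/EI  [x≤a] with C₁=M₀(3b²-L²)/(6L)=247/25 = ((-19)·(12/5)²/(2·6)+(247/25))/50000 = 19/1250000 rad
Superposition: θ = Σ θ_i = -152/1953125 rad ≈ -0.000078 rad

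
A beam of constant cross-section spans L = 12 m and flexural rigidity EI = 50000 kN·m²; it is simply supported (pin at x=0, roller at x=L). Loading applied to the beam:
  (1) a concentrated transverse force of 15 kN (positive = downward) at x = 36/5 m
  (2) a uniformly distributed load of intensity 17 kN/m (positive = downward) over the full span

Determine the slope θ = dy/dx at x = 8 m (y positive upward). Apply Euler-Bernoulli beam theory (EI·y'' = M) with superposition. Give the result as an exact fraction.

Load 1 — point force P=15 kN at a=36/5 m (b=L-a=24/5):
  θ_1 = -Pa(2L²-6Lx+3x²+a²)/(6LEI)  [x>a] = -15·(36/5)·(2·12²-6·12·8+3·8²+(36/5)²)/(6·12·50000) = 207/156250 rad
Load 2 — uniform load w=17 kN/m over full span:
  θ_2 = -w(L³-6Lx²+4x³)/(24EI) = -17·(12³-6·12·8²+4·8³)/(24·50000) = 221/18750 rad
Superposition: θ = Σ θ_i = 3073/234375 rad ≈ 0.013111 rad

θ(8) = 3073/234375 rad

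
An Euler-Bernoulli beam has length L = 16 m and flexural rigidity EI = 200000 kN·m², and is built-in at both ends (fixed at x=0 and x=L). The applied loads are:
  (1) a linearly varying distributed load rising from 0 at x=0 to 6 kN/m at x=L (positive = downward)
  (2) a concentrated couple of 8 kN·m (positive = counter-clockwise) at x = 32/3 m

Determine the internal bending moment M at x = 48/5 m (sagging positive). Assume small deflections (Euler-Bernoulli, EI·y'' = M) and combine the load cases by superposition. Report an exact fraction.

Load 1 — triangular load w₀=6 kN/m (0→w₀ over full span):
  M_1 = 3w₀Lx/20 - w₀L²/30 - w₀x³/(6L) = 3·6·16·(48/5)/20 - 6·16²/30 - 6·(48/5)³/(6·16) = 3968/125 kN·m
Load 2 — applied couple M₀=8 kN·m at a=32/3 m (b=L-a=16/3):
  M_2 = R_Ax - M_A  [x≤a] with R_A=2/3, M_A=8/3 = (2/3)·(48/5) - (8/3) = 56/15 kN·m
Superposition: M = Σ M_i = 13304/375 kN·m ≈ 35.477333 kN·m

M(48/5) = 13304/375 kN·m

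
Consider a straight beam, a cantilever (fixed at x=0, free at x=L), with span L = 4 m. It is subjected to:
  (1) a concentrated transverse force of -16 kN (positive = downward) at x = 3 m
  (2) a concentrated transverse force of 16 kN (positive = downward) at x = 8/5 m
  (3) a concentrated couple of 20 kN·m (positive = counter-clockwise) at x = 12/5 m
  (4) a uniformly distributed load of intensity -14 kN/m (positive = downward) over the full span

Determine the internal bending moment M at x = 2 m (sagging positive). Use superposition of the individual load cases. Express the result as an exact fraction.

Load 1 — point force P=-16 kN at a=3 m (b=L-a=1):
  M_1 = -P(a-x)  [x≤a] = -(-16)·(3-2) = 16 kN·m
Load 2 — point force P=16 kN at a=8/5 m (b=L-a=12/5):
  M_2 = 0  [x>a] = 0 kN·m
Load 3 — applied couple M₀=20 kN·m at a=12/5 m (b=L-a=8/5):
  M_3 = M₀  [x≤a] = 20 = 20 kN·m
Load 4 — uniform load w=-14 kN/m over full span:
  M_4 = -w(L-x)²/2 = -(-14)·(4-2)²/2 = 28 kN·m
Superposition: M = Σ M_i = 64 kN·m ≈ 64.000000 kN·m

M(2) = 64 kN·m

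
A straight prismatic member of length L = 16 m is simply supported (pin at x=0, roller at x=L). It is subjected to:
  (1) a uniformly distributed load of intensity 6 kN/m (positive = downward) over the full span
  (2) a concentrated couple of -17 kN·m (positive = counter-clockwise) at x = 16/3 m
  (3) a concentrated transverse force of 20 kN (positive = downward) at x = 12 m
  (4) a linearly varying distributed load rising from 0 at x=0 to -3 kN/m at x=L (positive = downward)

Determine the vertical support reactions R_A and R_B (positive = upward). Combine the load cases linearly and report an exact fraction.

R_A = 703/16 kN, R_B = 769/16 kN

Load 1 — uniform load w=6 kN/m over full span:
  R_A = wL/2 = 6·16/2 = 48 kN
  R_B = wL/2 = 6·16/2 = 48 kN
Load 2 — applied couple M₀=-17 kN·m at a=16/3 m (b=L-a=32/3):
  R_A = M₀/L = (-17)/16 = -17/16 kN
  R_B = -M₀/L = -(-17)/16 = 17/16 kN
Load 3 — point force P=20 kN at a=12 m (b=L-a=4):
  R_A = Pb/L = 20·4/16 = 5 kN
  R_B = Pa/L = 20·12/16 = 15 kN
Load 4 — triangular load w₀=-3 kN/m (0→w₀ over full span):
  R_A = w₀L/6 = (-3)·16/6 = -8 kN
  R_B = w₀L/3 = (-3)·16/3 = -16 kN
Superposition: R_A = 703/16 kN, R_B = 769/16 kN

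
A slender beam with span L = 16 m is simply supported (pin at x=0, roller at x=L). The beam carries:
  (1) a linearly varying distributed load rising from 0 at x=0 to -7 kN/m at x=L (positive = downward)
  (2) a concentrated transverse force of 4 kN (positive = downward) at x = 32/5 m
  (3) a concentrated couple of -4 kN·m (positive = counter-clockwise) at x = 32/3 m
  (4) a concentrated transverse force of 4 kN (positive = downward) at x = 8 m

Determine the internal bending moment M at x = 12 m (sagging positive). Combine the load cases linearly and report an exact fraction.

M(12) = -413/5 kN·m

Load 1 — triangular load w₀=-7 kN/m (0→w₀ over full span):
  M_1 = w₀Lx/6 - w₀x³/(6L) = (-7)·16·12/6 - (-7)·12³/(6·16) = -98 kN·m
Load 2 — point force P=4 kN at a=32/5 m (b=L-a=48/5):
  M_2 = Pa(L-x)/L  [x>a] = 4·(32/5)·(16-12)/16 = 32/5 kN·m
Load 3 — applied couple M₀=-4 kN·m at a=32/3 m (b=L-a=16/3):
  M_3 = M₀x/L - M₀  [x>a] = (-4)·12/16 - (-4) = 1 kN·m
Load 4 — point force P=4 kN at a=8 m (b=L-a=8):
  M_4 = Pa(L-x)/L  [x>a] = 4·8·(16-12)/16 = 8 kN·m
Superposition: M = Σ M_i = -413/5 kN·m ≈ -82.600000 kN·m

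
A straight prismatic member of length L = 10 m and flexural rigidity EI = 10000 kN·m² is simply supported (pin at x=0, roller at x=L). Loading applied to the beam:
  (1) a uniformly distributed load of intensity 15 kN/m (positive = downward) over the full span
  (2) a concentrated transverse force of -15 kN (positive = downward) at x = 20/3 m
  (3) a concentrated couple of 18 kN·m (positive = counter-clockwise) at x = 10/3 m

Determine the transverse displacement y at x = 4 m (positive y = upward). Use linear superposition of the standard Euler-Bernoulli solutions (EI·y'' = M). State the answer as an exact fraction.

Load 1 — uniform load w=15 kN/m over full span:
  y_1 = -wx(L³-2Lx²+x³)/(24EI) = -15·4·(10³-2·10·4²+4³)/(24·10000) = -93/500 m
Load 2 — point force P=-15 kN at a=20/3 m (b=L-a=10/3):
  y_2 = -Pbx(L²-b²-x²)/(6LEI)  [x≤a] = -(-15)·(10/3)·4·(10²-(10/3)²-4²)/(6·10·10000) = 82/3375 m
Load 3 — applied couple M₀=18 kN·m at a=10/3 m (b=L-a=20/3):
  y_3 = (M₀x³/(6L)-M₀(x-a)²/2+C₁x)/EI  [x>a] with C₁=M₀(3b²-L²)/(6L)=10 = (18·4³/(6·10)-18·(4-(10/3))²/2+10·4)/10000 = 69/12500 m
Superposition: y = Σ y_i = -13178/84375 m ≈ -0.156184 m

y(4) = -13178/84375 m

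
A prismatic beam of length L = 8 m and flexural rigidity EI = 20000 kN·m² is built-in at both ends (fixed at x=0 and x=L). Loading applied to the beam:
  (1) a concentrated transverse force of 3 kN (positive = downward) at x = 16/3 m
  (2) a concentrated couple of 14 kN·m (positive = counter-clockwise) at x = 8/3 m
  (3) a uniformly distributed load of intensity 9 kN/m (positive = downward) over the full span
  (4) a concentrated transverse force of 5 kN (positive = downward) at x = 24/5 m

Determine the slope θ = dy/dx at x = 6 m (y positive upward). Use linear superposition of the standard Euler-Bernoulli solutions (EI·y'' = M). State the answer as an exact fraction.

Load 1 — point force P=3 kN at a=16/3 m (b=L-a=8/3):
  θ_1 = Pa²(L-x)(2bL-(3b+a)(L-x))/(2L³EI)  [x>a] = 3·(16/3)²·(8-6)·(2·(8/3)·8-(3·(8/3)+(16/3))·(8-6))/(2·8³·20000) = 1/7500 rad
Load 2 — applied couple M₀=14 kN·m at a=8/3 m (b=L-a=16/3):
  θ_2 = (R_Ax²/2 - M_Ax - M₀(x-a))/EI  [x>a] with R_A=7/3, M_A=0 = ((7/3)·6²/2 - 0·6 - 14·(6-(8/3)))/20000 = -7/30000 rad
Load 3 — uniform load w=9 kN/m over full span:
  θ_3 = -wx(L-x)(L-2x)/(12EI) = -9·6·(8-6)·(8-2·6)/(12·20000) = 9/5000 rad
Load 4 — point force P=5 kN at a=24/5 m (b=L-a=16/5):
  θ_4 = Pa²(L-x)(2bL-(3b+a)(L-x))/(2L³EI)  [x>a] = 5·(24/5)²·(8-6)·(2·(16/5)·8-(3·(16/5)+(24/5))·(8-6))/(2·8³·20000) = 63/250000 rad
Superposition: θ = Σ θ_i = 61/31250 rad ≈ 0.001952 rad

θ(6) = 61/31250 rad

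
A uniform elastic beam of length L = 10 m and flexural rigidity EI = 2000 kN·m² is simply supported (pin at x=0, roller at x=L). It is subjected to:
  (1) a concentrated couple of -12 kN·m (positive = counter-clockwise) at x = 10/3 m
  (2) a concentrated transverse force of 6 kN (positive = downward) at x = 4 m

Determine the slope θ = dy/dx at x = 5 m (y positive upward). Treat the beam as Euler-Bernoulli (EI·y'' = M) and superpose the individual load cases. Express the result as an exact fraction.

Load 1 — applied couple M₀=-12 kN·m at a=10/3 m (b=L-a=20/3):
  θ_1 = (M₀x²/(2L)-M₀(x-a)+C₁)/EI  [x>a] with C₁=M₀(3b²-L²)/(6L)=-20/3 = ((-12)·5²/(2·10)-(-12)·(5-(10/3))+(-20/3))/2000 = -1/1200 rad
Load 2 — point force P=6 kN at a=4 m (b=L-a=6):
  θ_2 = -Pa(2L²-6Lx+3x²+a²)/(6LEI)  [x>a] = -6·4·(2·10²-6·10·5+3·5²+4²)/(6·10·2000) = 9/5000 rad
Superposition: θ = Σ θ_i = 29/30000 rad ≈ 0.000967 rad

θ(5) = 29/30000 rad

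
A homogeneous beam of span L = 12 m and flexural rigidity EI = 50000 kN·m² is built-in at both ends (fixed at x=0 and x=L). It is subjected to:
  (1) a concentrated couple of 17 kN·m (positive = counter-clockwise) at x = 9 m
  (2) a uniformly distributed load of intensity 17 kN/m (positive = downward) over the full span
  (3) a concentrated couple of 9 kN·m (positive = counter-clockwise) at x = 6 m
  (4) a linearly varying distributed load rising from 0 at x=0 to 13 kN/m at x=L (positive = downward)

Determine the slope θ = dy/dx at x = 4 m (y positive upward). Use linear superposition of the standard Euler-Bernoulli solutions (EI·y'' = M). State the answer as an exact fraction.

θ(4) = -23741/4500000 rad

Load 1 — applied couple M₀=17 kN·m at a=9 m (b=L-a=3):
  θ_1 = (R_Ax²/2 - M_Ax)/EI  [x≤a] with R_A=51/32, M_A=85/16 = ((51/32)·4²/2 - (85/16)·4)/50000 = -17/100000 rad
Load 2 — uniform load w=17 kN/m over full span:
  θ_2 = -wx(L-x)(L-2x)/(12EI) = -17·4·(12-4)·(12-2·4)/(12·50000) = -34/9375 rad
Load 3 — applied couple M₀=9 kN·m at a=6 m (b=L-a=6):
  θ_3 = (R_Ax²/2 - M_Ax)/EI  [x≤a] with R_A=9/8, M_A=9/4 = ((9/8)·4²/2 - (9/4)·4)/50000 = 0 rad
Load 4 — triangular load w₀=13 kN/m (0→w₀ over full span):
  θ_4 = -w₀(2x(L-x)(L-2x)(x+2L)+x²(L-x)²)/(120LEI) = -13·(2·4·(12-4)·(12-2·4)·(4+2·12)+4²·(12-4)²)/(120·12·50000) = -208/140625 rad
Superposition: θ = Σ θ_i = -23741/4500000 rad ≈ -0.005276 rad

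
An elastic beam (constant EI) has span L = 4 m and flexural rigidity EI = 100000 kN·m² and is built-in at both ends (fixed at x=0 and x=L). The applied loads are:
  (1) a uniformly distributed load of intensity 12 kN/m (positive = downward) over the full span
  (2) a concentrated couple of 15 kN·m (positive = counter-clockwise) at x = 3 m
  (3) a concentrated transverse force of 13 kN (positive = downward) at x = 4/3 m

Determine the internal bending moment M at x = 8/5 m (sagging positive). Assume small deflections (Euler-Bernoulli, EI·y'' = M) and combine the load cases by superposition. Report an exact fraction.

M(8/5) = 144067/10800 kN·m

Load 1 — uniform load w=12 kN/m over full span:
  M_1 = wLx/2 - wL²/12 - wx²/2 = 12·4·(8/5)/2 - 12·4²/12 - 12·(8/5)²/2 = 176/25 kN·m
Load 2 — applied couple M₀=15 kN·m at a=3 m (b=L-a=1):
  M_2 = R_Ax - M_A  [x≤a] with R_A=135/32, M_A=75/16 = (135/32)·(8/5) - (75/16) = 33/16 kN·m
Load 3 — point force P=13 kN at a=4/3 m (b=L-a=8/3):
  M_3 = Pa²(a+3b)(L-x)/L³ - Pa²b/L²  [x>a] = 13·(4/3)²·((4/3)+3·(8/3))·(4-(8/5))/4³ - 13·(4/3)²·(8/3)/4² = 572/135 kN·m
Superposition: M = Σ M_i = 144067/10800 kN·m ≈ 13.339537 kN·m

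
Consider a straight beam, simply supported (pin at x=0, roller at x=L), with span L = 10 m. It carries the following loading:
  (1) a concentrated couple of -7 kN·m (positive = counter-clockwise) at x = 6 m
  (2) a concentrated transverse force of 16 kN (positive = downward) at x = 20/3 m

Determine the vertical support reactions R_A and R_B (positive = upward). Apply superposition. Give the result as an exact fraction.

R_A = 139/30 kN, R_B = 341/30 kN

Load 1 — applied couple M₀=-7 kN·m at a=6 m (b=L-a=4):
  R_A = M₀/L = (-7)/10 = -7/10 kN
  R_B = -M₀/L = -(-7)/10 = 7/10 kN
Load 2 — point force P=16 kN at a=20/3 m (b=L-a=10/3):
  R_A = Pb/L = 16·(10/3)/10 = 16/3 kN
  R_B = Pa/L = 16·(20/3)/10 = 32/3 kN
Superposition: R_A = 139/30 kN, R_B = 341/30 kN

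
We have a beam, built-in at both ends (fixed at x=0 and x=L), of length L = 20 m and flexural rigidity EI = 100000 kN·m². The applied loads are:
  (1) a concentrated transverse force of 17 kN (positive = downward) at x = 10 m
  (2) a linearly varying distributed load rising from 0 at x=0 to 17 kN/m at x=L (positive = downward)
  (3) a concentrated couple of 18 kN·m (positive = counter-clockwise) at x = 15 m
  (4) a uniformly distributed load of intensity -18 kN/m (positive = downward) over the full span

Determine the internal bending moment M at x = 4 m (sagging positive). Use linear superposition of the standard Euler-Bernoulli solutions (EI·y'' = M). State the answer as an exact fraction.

M(4) = -2137/120 kN·m

Load 1 — point force P=17 kN at a=10 m (b=L-a=10):
  M_1 = Pb²(3a+b)x/L³ - Pab²/L²  [x≤a] = 17·10²·(3·10+10)·4/20³ - 17·10·10²/20² = -17/2 kN·m
Load 2 — triangular load w₀=17 kN/m (0→w₀ over full span):
  M_2 = 3w₀Lx/20 - w₀L²/30 - w₀x³/(6L) = 3·17·20·4/20 - 17·20²/30 - 17·4³/(6·20) = -476/15 kN·m
Load 3 — applied couple M₀=18 kN·m at a=15 m (b=L-a=5):
  M_3 = R_Ax - M_A  [x≤a] with R_A=81/80, M_A=45/8 = (81/80)·4 - (45/8) = -63/40 kN·m
Load 4 — uniform load w=-18 kN/m over full span:
  M_4 = wLx/2 - wL²/12 - wx²/2 = (-18)·20·4/2 - (-18)·20²/12 - (-18)·4²/2 = 24 kN·m
Superposition: M = Σ M_i = -2137/120 kN·m ≈ -17.808333 kN·m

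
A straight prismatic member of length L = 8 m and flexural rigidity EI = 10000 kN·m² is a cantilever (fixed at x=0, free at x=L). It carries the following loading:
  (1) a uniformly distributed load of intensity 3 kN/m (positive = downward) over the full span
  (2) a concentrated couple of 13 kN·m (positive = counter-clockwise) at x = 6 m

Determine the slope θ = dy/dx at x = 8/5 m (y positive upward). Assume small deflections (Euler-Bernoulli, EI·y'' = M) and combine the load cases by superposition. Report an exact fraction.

θ(8/5) = -1627/156250 rad

Load 1 — uniform load w=3 kN/m over full span:
  θ_1 = -wx(x²-3Lx+3L²)/(6EI) = -3·(8/5)·((8/5)²-3·8·(8/5)+3·8²)/(6·10000) = -976/78125 rad
Load 2 — applied couple M₀=13 kN·m at a=6 m (b=L-a=2):
  θ_2 = M₀x/EI  [x≤a] = 13·(8/5)/10000 = 13/6250 rad
Superposition: θ = Σ θ_i = -1627/156250 rad ≈ -0.010413 rad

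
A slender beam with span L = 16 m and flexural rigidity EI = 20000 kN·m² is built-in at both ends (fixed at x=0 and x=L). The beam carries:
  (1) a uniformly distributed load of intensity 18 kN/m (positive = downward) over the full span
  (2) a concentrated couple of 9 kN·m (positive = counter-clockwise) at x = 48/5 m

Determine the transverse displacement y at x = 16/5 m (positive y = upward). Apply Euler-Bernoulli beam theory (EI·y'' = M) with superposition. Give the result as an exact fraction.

y(16/5) = -123888/1953125 m

Load 1 — uniform load w=18 kN/m over full span:
  y_1 = -wx²(L-x)²/(24EI) = -18·(16/5)²·(16-(16/5))²/(24·20000) = -24576/390625 m
Load 2 — applied couple M₀=9 kN·m at a=48/5 m (b=L-a=32/5):
  y_2 = (R_Ax³/6 - M_Ax²/2)/EI  [x≤a] with R_A=81/100, M_A=72/25 = ((81/100)·(16/5)³/6 - (72/25)·(16/5)²/2)/20000 = -1008/1953125 m
Superposition: y = Σ y_i = -123888/1953125 m ≈ -0.063431 m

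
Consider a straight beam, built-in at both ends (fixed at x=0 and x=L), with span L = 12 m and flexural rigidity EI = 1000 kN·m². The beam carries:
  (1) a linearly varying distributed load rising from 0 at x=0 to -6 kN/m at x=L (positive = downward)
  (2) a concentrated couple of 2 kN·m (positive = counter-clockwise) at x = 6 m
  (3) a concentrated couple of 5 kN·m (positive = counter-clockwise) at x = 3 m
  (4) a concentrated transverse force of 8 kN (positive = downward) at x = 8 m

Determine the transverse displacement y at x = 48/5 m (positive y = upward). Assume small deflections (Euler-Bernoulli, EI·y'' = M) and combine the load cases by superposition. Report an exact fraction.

Load 1 — triangular load w₀=-6 kN/m (0→w₀ over full span):
  y_1 = -w₀x²(L-x)²(x+2L)/(120LEI) = -(-6)·(48/5)²·(12-(48/5))²·((48/5)+2·12)/(120·12·1000) = 145152/1953125 m
Load 2 — applied couple M₀=2 kN·m at a=6 m (b=L-a=6):
  y_2 = (R_Ax³/6 - M_Ax²/2 - M₀(x-a)²/2)/EI  [x>a] with R_A=1/4, M_A=1/2 = ((1/4)·(48/5)³/6 - (1/2)·(48/5)²/2 - 2·((48/5)-6)²/2)/1000 = 27/31250 m
Load 3 — applied couple M₀=5 kN·m at a=3 m (b=L-a=9):
  y_3 = (R_Ax³/6 - M_Ax²/2 - M₀(x-a)²/2)/EI  [x>a] with R_A=15/32, M_A=-15/16 = ((15/32)·(48/5)³/6 - (-15/16)·(48/5)²/2 - 5·((48/5)-3)²/2)/1000 = 171/50000 m
Load 4 — point force P=8 kN at a=8 m (b=L-a=4):
  y_4 = -Pa²(L-x)²(3bL-(3b+a)(L-x))/(6L³EI)  [x>a] = -8·8²·(12-(48/5))²·(3·4·12-(3·4+8)·(12-(48/5)))/(6·12³·1000) = -256/9375 m
Superposition: y = Σ y_i = 4808921/93750000 m ≈ 0.051295 m

y(48/5) = 4808921/93750000 m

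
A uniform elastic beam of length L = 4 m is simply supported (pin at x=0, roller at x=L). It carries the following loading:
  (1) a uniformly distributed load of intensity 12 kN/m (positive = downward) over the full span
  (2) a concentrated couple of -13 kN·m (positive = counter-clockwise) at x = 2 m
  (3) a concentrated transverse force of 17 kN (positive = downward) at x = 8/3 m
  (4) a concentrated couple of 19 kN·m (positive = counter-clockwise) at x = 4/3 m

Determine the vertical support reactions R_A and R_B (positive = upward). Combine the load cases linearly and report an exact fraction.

R_A = 187/6 kN, R_B = 203/6 kN

Load 1 — uniform load w=12 kN/m over full span:
  R_A = wL/2 = 12·4/2 = 24 kN
  R_B = wL/2 = 12·4/2 = 24 kN
Load 2 — applied couple M₀=-13 kN·m at a=2 m (b=L-a=2):
  R_A = M₀/L = (-13)/4 = -13/4 kN
  R_B = -M₀/L = -(-13)/4 = 13/4 kN
Load 3 — point force P=17 kN at a=8/3 m (b=L-a=4/3):
  R_A = Pb/L = 17·(4/3)/4 = 17/3 kN
  R_B = Pa/L = 17·(8/3)/4 = 34/3 kN
Load 4 — applied couple M₀=19 kN·m at a=4/3 m (b=L-a=8/3):
  R_A = M₀/L = 19/4 kN
  R_B = -M₀/L = -19/4 kN
Superposition: R_A = 187/6 kN, R_B = 203/6 kN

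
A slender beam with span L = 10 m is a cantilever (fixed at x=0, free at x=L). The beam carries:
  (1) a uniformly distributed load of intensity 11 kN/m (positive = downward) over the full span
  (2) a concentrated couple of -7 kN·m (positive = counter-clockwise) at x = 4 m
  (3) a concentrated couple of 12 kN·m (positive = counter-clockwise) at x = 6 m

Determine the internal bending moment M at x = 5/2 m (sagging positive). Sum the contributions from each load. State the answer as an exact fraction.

Load 1 — uniform load w=11 kN/m over full span:
  M_1 = -w(L-x)²/2 = -11·(10-(5/2))²/2 = -2475/8 kN·m
Load 2 — applied couple M₀=-7 kN·m at a=4 m (b=L-a=6):
  M_2 = M₀  [x≤a] = (-7) = -7 kN·m
Load 3 — applied couple M₀=12 kN·m at a=6 m (b=L-a=4):
  M_3 = M₀  [x≤a] = 12 = 12 kN·m
Superposition: M = Σ M_i = -2435/8 kN·m ≈ -304.375000 kN·m

M(5/2) = -2435/8 kN·m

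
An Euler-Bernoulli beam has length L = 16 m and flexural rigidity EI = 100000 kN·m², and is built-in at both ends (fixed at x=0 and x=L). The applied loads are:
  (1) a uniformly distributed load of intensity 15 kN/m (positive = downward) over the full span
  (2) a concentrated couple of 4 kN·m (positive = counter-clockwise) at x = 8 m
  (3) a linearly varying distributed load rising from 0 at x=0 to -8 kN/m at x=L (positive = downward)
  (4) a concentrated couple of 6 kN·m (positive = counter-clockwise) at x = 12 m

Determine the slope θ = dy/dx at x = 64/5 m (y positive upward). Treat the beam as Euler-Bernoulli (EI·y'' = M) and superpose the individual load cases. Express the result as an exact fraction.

θ(64/5) = 41741/11718750 rad

Load 1 — uniform load w=15 kN/m over full span:
  θ_1 = -wx(L-x)(L-2x)/(12EI) = -15·(64/5)·(16-(64/5))·(16-2·(64/5))/(12·100000) = 384/78125 rad
Load 2 — applied couple M₀=4 kN·m at a=8 m (b=L-a=8):
  θ_2 = (R_Ax²/2 - M_Ax - M₀(x-a))/EI  [x>a] with R_A=3/8, M_A=1 = ((3/8)·(64/5)²/2 - 1·(64/5) - 4·((64/5)-8))/100000 = -1/78125 rad
Load 3 — triangular load w₀=-8 kN/m (0→w₀ over full span):
  θ_3 = -w₀(2x(L-x)(L-2x)(x+2L)+x²(L-x)²)/(120LEI) = -(-8)·(2·(64/5)·(16-(64/5))·(16-2·(64/5))·((64/5)+2·16)+(64/5)²·(16-(64/5))²)/(120·16·100000) = -8192/5859375 rad
Load 4 — applied couple M₀=6 kN·m at a=12 m (b=L-a=4):
  θ_4 = (R_Ax²/2 - M_Ax - M₀(x-a))/EI  [x>a] with R_A=27/64, M_A=15/8 = ((27/64)·(64/5)²/2 - (15/8)·(64/5) - 6·((64/5)-12))/100000 = 9/156250 rad
Superposition: θ = Σ θ_i = 41741/11718750 rad ≈ 0.003562 rad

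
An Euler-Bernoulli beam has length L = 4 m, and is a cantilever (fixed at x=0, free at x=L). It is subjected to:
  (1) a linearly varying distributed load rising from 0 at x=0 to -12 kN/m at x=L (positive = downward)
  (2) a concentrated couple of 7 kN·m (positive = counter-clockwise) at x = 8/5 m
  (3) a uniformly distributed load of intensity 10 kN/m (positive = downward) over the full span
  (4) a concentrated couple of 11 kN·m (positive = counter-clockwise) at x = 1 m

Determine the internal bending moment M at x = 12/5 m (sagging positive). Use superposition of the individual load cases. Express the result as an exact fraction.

Load 1 — triangular load w₀=-12 kN/m (0→w₀ over full span):
  M_1 = w₀Lx/2 - w₀L²/3 - w₀x³/(6L) = (-12)·4·(12/5)/2 - (-12)·4²/3 - (-12)·(12/5)³/(6·4) = 1664/125 kN·m
Load 2 — applied couple M₀=7 kN·m at a=8/5 m (b=L-a=12/5):
  M_2 = 0  [x>a] = 0 kN·m
Load 3 — uniform load w=10 kN/m over full span:
  M_3 = -w(L-x)²/2 = -10·(4-(12/5))²/2 = -64/5 kN·m
Load 4 — applied couple M₀=11 kN·m at a=1 m (b=L-a=3):
  M_4 = 0  [x>a] = 0 kN·m
Superposition: M = Σ M_i = 64/125 kN·m ≈ 0.512000 kN·m

M(12/5) = 64/125 kN·m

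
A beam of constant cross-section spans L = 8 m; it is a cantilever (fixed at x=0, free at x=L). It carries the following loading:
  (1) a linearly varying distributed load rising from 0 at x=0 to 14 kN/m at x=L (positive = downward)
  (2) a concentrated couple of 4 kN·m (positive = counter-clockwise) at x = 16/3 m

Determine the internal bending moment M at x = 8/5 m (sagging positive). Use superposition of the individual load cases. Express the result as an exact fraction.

M(8/5) = -77348/375 kN·m

Load 1 — triangular load w₀=14 kN/m (0→w₀ over full span):
  M_1 = w₀Lx/2 - w₀L²/3 - w₀x³/(6L) = 14·8·(8/5)/2 - 14·8²/3 - 14·(8/5)³/(6·8) = -78848/375 kN·m
Load 2 — applied couple M₀=4 kN·m at a=16/3 m (b=L-a=8/3):
  M_2 = M₀  [x≤a] = 4 = 4 kN·m
Superposition: M = Σ M_i = -77348/375 kN·m ≈ -206.261333 kN·m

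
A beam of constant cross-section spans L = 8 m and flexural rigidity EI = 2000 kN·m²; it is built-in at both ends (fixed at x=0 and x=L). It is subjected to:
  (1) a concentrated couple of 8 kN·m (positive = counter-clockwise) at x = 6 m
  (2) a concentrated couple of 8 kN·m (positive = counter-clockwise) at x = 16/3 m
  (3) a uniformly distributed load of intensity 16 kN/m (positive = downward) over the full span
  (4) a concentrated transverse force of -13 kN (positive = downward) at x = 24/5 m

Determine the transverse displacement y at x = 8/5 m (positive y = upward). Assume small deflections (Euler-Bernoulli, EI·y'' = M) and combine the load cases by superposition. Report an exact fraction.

y(8/5) = -572911/17578125 m

Load 1 — applied couple M₀=8 kN·m at a=6 m (b=L-a=2):
  y_1 = (R_Ax³/6 - M_Ax²/2)/EI  [x≤a] with R_A=9/8, M_A=5/2 = ((9/8)·(8/5)³/6 - (5/2)·(8/5)²/2)/2000 = -19/15625 m
Load 2 — applied couple M₀=8 kN·m at a=16/3 m (b=L-a=8/3):
  y_2 = (R_Ax³/6 - M_Ax²/2)/EI  [x≤a] with R_A=4/3, M_A=8/3 = ((4/3)·(8/5)³/6 - (8/3)·(8/5)²/2)/2000 = -176/140625 m
Load 3 — uniform load w=16 kN/m over full span:
  y_3 = -wx²(L-x)²/(24EI) = -16·(8/5)²·(8-(8/5))²/(24·2000) = -8192/234375 m
Load 4 — point force P=-13 kN at a=24/5 m (b=L-a=16/5):
  y_4 = -Pb²x²(3aL-(3a+b)x)/(6L³EI)  [x≤a] = -(-13)·(16/5)²·(8/5)²·(3·(24/5)·8-(3·(24/5)+(16/5))·(8/5))/(6·8³·2000) = 28288/5859375 m
Superposition: y = Σ y_i = -572911/17578125 m ≈ -0.032592 m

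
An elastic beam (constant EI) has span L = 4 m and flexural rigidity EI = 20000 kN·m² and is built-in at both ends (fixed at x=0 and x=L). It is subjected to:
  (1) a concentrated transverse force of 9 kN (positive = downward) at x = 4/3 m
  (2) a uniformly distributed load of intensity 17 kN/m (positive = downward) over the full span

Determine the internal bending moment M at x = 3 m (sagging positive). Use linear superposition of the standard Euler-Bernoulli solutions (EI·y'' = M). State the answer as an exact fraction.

Load 1 — point force P=9 kN at a=4/3 m (b=L-a=8/3):
  M_1 = Pa²(a+3b)(L-x)/L³ - Pa²b/L²  [x>a] = 9·(4/3)²·((4/3)+3·(8/3))·(4-3)/4³ - 9·(4/3)²·(8/3)/4² = -1/3 kN·m
Load 2 — uniform load w=17 kN/m over full span:
  M_2 = wLx/2 - wL²/12 - wx²/2 = 17·4·3/2 - 17·4²/12 - 17·3²/2 = 17/6 kN·m
Superposition: M = Σ M_i = 5/2 kN·m ≈ 2.500000 kN·m

M(3) = 5/2 kN·m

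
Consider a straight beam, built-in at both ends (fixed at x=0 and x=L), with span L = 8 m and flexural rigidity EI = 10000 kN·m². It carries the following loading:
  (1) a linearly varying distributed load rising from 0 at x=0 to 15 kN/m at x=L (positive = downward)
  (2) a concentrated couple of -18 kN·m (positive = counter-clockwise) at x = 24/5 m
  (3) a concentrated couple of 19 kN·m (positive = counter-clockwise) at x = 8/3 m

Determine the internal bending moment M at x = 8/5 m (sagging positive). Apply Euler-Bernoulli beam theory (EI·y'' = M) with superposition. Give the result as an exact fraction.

Load 1 — triangular load w₀=15 kN/m (0→w₀ over full span):
  M_1 = 3w₀Lx/20 - w₀L²/30 - w₀x³/(6L) = 3·15·8·(8/5)/20 - 15·8²/30 - 15·(8/5)³/(6·8) = -112/25 kN·m
Load 2 — applied couple M₀=-18 kN·m at a=24/5 m (b=L-a=16/5):
  M_2 = R_Ax - M_A  [x≤a] with R_A=-81/25, M_A=-144/25 = (-81/25)·(8/5) - (-144/25) = 72/125 kN·m
Load 3 — applied couple M₀=19 kN·m at a=8/3 m (b=L-a=16/3):
  M_3 = R_Ax - M_A  [x≤a] with R_A=19/6, M_A=0 = (19/6)·(8/5) - 0 = 76/15 kN·m
Superposition: M = Σ M_i = 436/375 kN·m ≈ 1.162667 kN·m

M(8/5) = 436/375 kN·m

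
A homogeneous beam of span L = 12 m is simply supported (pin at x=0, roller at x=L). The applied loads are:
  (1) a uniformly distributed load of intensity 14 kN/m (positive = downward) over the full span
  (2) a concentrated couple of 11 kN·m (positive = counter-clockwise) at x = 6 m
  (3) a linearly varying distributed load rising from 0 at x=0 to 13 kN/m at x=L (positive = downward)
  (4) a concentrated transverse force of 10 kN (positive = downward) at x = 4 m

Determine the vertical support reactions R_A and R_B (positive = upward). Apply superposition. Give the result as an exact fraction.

Load 1 — uniform load w=14 kN/m over full span:
  R_A = wL/2 = 14·12/2 = 84 kN
  R_B = wL/2 = 14·12/2 = 84 kN
Load 2 — applied couple M₀=11 kN·m at a=6 m (b=L-a=6):
  R_A = M₀/L = 11/12 kN
  R_B = -M₀/L = -11/12 kN
Load 3 — triangular load w₀=13 kN/m (0→w₀ over full span):
  R_A = w₀L/6 = 13·12/6 = 26 kN
  R_B = w₀L/3 = 13·12/3 = 52 kN
Load 4 — point force P=10 kN at a=4 m (b=L-a=8):
  R_A = Pb/L = 10·8/12 = 20/3 kN
  R_B = Pa/L = 10·4/12 = 10/3 kN
Superposition: R_A = 1411/12 kN, R_B = 1661/12 kN

R_A = 1411/12 kN, R_B = 1661/12 kN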